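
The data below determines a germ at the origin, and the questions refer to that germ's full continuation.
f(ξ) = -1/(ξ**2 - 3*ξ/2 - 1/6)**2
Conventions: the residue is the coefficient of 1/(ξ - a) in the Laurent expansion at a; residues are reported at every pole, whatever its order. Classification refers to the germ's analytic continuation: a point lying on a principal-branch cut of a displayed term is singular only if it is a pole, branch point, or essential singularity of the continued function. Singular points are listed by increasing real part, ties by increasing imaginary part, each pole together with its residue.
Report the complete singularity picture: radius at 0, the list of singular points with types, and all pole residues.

Radius of convergence at 0: -3/4 + (1/12)*sqrt(105).
At 3/4 - (1/12)*sqrt(105): a pole of order 2; residue -(48/1225)*sqrt(105).
At 3/4 + (1/12)*sqrt(105): a pole of order 2; residue (48/1225)*sqrt(105).

Denominator factor (ξ**2 - 3*ξ/2 - 1/6)^2: discriminant 35/12, real irrational roots 3/4 + (1/12)*sqrt(105) and 3/4 - (1/12)*sqrt(105); poles of order 2, moduli 3/4 + (1/12)*sqrt(105) and -3/4 + (1/12)*sqrt(105).
The radius of convergence is the smallest modulus among the singular points: -3/4 + (1/12)*sqrt(105).
The factor ξ**2 - 3*ξ/2 - 1/6 splits as (ξ - a)(ξ - a') with a = 3/4 - (1/12)*sqrt(105), a' = 3/4 + (1/12)*sqrt(105). At the order-2 pole a set g(ξ) = (ξ - a)^2*f(ξ) = [-1] / (ξ - a')^2.
Order-2 pole: residue = g'(a); g'(3/4 - (1/12)*sqrt(105)) = -(48/1225)*sqrt(105), so the residue is -(48/1225)*sqrt(105).
The factor ξ**2 - 3*ξ/2 - 1/6 splits as (ξ - a)(ξ - a') with a = 3/4 + (1/12)*sqrt(105), a' = 3/4 - (1/12)*sqrt(105). At the order-2 pole a set g(ξ) = (ξ - a)^2*f(ξ) = [-1] / (ξ - a')^2.
Order-2 pole: residue = g'(a); g'(3/4 + (1/12)*sqrt(105)) = (48/1225)*sqrt(105), so the residue is (48/1225)*sqrt(105).
List the singular points by increasing real part (a conjugate pair: the negative imaginary part first).


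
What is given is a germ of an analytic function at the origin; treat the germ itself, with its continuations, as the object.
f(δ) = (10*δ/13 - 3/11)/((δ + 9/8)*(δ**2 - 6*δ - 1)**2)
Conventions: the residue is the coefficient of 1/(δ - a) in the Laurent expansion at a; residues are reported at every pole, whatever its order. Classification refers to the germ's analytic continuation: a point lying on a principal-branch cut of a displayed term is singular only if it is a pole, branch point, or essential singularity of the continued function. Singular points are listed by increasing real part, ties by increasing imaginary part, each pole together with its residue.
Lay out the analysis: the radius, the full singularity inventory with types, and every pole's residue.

Denominator factor (δ**2 - 6*δ - 1)^2: discriminant 40, real irrational roots 3 + sqrt(10) and 3 - sqrt(10); poles of order 2, moduli 3 + sqrt(10) and -3 + sqrt(10).
Denominator factor (δ + 9/8): pole of order 1 at -9/8, modulus 9/8.
The radius of convergence is the smallest modulus among the singular points: -3 + sqrt(10).
At the order-1 pole -9/8 set g(δ) = (δ - (-9/8))*f(δ) = (10*δ/13 - 3/11)/(δ**2 - 6*δ - 1)**2.
Simple pole: residue = g(a) at a = -9/8, which is -666624/28828943.
The factor δ**2 - 6*δ - 1 splits as (δ - a)(δ - a') with a = 3 - sqrt(10), a' = 3 + sqrt(10). At the order-2 pole a set g(δ) = (δ - a)^2*f(δ) = [(10*δ/13 - 3/11)/(δ + 9/8)] / (δ - a')^2.
Order-2 pole: residue = g'(a); g'(3 - sqrt(10)) = 333312/28828943 + (657737/131040650)*sqrt(10), so the residue is 333312/28828943 + (657737/131040650)*sqrt(10).
The factor δ**2 - 6*δ - 1 splits as (δ - a)(δ - a') with a = 3 + sqrt(10), a' = 3 - sqrt(10). At the order-2 pole a set g(δ) = (δ - a)^2*f(δ) = [(10*δ/13 - 3/11)/(δ + 9/8)] / (δ - a')^2.
Order-2 pole: residue = g'(a); g'(3 + sqrt(10)) = 333312/28828943 - (657737/131040650)*sqrt(10), so the residue is 333312/28828943 - (657737/131040650)*sqrt(10).
List the singular points by increasing real part (a conjugate pair: the negative imaginary part first).

Radius of convergence at 0: -3 + sqrt(10).
At -9/8: a pole of order 1; residue -666624/28828943.
At 3 - sqrt(10): a pole of order 2; residue 333312/28828943 + (657737/131040650)*sqrt(10).
At 3 + sqrt(10): a pole of order 2; residue 333312/28828943 - (657737/131040650)*sqrt(10).


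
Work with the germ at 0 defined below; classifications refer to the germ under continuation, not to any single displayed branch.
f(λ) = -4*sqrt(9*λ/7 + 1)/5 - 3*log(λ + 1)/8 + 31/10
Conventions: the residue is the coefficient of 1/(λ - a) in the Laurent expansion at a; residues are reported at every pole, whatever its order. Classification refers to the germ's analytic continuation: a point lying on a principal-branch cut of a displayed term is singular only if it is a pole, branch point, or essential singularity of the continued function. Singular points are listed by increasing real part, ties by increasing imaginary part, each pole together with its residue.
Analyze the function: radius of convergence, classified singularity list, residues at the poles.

Radius of convergence at 0: 7/9.
At -1: a logarithmic branch point.
At -7/9: an algebraic (square-root) branch point.

Branch term (-3/8)*log(1 - λ/(-1)): its argument vanishes at λ = -1, a logarithmic branch point, modulus 1.
Branch term (-4/5)*sqrt(1 - λ/(-7/9)): its argument vanishes at λ = -7/9, a square-root branch point, modulus 7/9.
The radius of convergence is the smallest modulus among the singular points: 7/9.
List the singular points by increasing real part (a conjugate pair: the negative imaginary part first).


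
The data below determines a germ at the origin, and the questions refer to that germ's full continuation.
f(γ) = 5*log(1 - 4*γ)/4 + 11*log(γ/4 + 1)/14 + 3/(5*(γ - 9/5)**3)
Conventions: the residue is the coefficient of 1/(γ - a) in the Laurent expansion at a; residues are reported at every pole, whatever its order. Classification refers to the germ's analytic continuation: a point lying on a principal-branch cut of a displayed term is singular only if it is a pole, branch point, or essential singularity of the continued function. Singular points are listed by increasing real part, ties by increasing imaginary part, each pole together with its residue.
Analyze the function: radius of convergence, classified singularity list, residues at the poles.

Radius of convergence at 0: 1/4.
At -4: a logarithmic branch point.
At 1/4: a logarithmic branch point.
At 9/5: a pole of order 3; residue 0.

Denominator factor (γ - 9/5)^3: pole of order 3 at 9/5, modulus 9/5.
Branch term (11/14)*log(1 - γ/(-4)): its argument vanishes at γ = -4, a logarithmic branch point, modulus 4.
Branch term (5/4)*log(1 - γ/(1/4)): its argument vanishes at γ = 1/4, a logarithmic branch point, modulus 1/4.
The radius of convergence is the smallest modulus among the singular points: 1/4.
The branch terms are analytic at 9/5 and contribute nothing to the residue; only the rational part matters.
At the order-3 pole 9/5 set g(γ) = (γ - (9/5))^3*(rational part) = 3/5.
Order-3 pole: residue = g''(a)/2; g''(9/5) = 0, so the residue is 0.
List the singular points by increasing real part (a conjugate pair: the negative imaginary part first).


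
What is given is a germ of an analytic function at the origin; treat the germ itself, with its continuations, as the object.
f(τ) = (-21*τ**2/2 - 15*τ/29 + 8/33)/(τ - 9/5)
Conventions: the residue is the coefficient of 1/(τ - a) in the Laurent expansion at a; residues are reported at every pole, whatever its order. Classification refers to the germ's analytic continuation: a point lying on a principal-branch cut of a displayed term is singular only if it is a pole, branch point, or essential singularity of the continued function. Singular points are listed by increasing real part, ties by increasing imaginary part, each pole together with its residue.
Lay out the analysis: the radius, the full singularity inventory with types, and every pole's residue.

Radius of convergence at 0: 9/5.
At 9/5: a pole of order 1; residue -1660807/47850.

Denominator factor (τ - 9/5): pole of order 1 at 9/5, modulus 9/5.
The radius of convergence is the smallest modulus among the singular points: 9/5.
At the order-1 pole 9/5 set g(τ) = (τ - (9/5))*f(τ) = -21*τ**2/2 - 15*τ/29 + 8/33.
Simple pole: residue = g(a) at a = 9/5, which is -1660807/47850.


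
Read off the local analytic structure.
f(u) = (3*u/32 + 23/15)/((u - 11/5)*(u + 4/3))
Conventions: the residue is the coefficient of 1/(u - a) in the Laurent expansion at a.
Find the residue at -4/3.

At the order-1 pole -4/3 set g(u) = (u - (-4/3))*f(u) = (3*u/32 + 23/15)/(u - 11/5).
Simple pole: residue = g(a) at a = -4/3, which is -169/424.

The residue is -169/424.


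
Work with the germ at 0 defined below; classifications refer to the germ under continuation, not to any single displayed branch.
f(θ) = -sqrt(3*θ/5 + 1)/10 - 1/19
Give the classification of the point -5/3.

The term (-1/10)*sqrt(1 - θ/(-5/3)) has argument 1 - -5/3/(-5/3) = 0 at -5/3: a square-root (algebraic, two-sheeted) branch point; the remaining terms are analytic or single-valued there.

The point is an algebraic (square-root) branch point.


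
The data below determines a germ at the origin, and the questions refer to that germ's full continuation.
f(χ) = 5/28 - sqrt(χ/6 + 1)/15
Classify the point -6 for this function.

The term (-1/15)*sqrt(1 - χ/(-6)) has argument 1 - -6/(-6) = 0 at -6: a square-root (algebraic, two-sheeted) branch point; the remaining terms are analytic or single-valued there.

The point is an algebraic (square-root) branch point.


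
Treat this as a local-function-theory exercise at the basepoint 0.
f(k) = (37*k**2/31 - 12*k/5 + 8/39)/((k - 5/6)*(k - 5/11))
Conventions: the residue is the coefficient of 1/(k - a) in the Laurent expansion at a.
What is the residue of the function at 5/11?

The residue is 37402/22165.

At the order-1 pole 5/11 set g(k) = (k - (5/11))*f(k) = (37*k**2/31 - 12*k/5 + 8/39)/(k - 5/6).
Simple pole: residue = g(a) at a = 5/11, which is 37402/22165.


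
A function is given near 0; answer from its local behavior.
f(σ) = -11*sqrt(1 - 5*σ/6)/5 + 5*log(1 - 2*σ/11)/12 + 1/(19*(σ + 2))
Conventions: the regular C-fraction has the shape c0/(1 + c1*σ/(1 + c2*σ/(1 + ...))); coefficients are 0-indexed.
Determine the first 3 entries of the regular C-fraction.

The regular C-fraction coefficients are [-413/190, 1730/4543, -138333053/226350432].

Taylor coefficients (expand at 0): a_0 = -413/190, a_1 = 173/209, a_2 = 126241/662112.
c0 = a_0 = -413/190. Peel one level at a time: if S = 1 + c*σ/S' with S'(0) = 1, then c is the σ-coefficient of S and S' = c*σ/(S - 1).
S_1 = c0/f = 1 + (1730/4543)*σ + (691665265/2971994256)*σ^2 + ...; c1 = 1730/4543.
S_2 = c1*σ/(S_1 - 1) = 1 + (-138333053/226350432)*σ + ...; c2 = -138333053/226350432.


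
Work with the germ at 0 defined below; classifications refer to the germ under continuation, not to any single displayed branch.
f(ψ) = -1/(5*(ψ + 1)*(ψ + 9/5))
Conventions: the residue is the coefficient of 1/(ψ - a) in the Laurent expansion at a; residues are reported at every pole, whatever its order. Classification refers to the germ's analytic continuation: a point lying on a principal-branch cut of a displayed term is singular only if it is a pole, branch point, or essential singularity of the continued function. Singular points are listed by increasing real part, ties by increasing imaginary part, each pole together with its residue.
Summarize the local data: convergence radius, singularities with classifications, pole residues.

Radius of convergence at 0: 1.
At -9/5: a pole of order 1; residue 1/4.
At -1: a pole of order 1; residue -1/4.

Denominator factor (ψ + 9/5): pole of order 1 at -9/5, modulus 9/5.
Denominator factor (ψ + 1): pole of order 1 at -1, modulus 1.
The radius of convergence is the smallest modulus among the singular points: 1.
At the order-1 pole -9/5 set g(ψ) = (ψ - (-9/5))*f(ψ) = -1/(5*(ψ + 1)).
Simple pole: residue = g(a) at a = -9/5, which is 1/4.
At the order-1 pole -1 set g(ψ) = (ψ - (-1))*f(ψ) = -1/(5*(ψ + 9/5)).
Simple pole: residue = g(a) at a = -1, which is -1/4.
List the singular points by increasing real part (a conjugate pair: the negative imaginary part first).


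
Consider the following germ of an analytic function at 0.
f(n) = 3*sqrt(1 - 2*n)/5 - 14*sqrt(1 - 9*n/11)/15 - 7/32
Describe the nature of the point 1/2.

The point is an algebraic (square-root) branch point.

The term (3/5)*sqrt(1 - n/(1/2)) has argument 1 - 1/2/(1/2) = 0 at 1/2: a square-root (algebraic, two-sheeted) branch point; the remaining terms are analytic or single-valued there.


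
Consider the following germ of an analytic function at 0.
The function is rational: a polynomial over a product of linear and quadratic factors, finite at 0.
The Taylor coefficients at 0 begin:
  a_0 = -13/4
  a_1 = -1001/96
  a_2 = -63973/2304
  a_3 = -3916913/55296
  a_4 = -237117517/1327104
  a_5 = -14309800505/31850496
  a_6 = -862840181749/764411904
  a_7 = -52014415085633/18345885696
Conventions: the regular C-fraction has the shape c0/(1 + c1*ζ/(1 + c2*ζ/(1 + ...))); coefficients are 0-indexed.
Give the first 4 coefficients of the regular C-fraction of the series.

Taylor coefficients (read off): a_0 = -13/4, a_1 = -1001/96, a_2 = -63973/2304, a_3 = -3916913/55296.
c0 = a_0 = -13/4. Peel one level at a time: if S = 1 + c*ζ/S' with S'(0) = 1, then c is the ζ-coefficient of S and S' = c*ζ/(S - 1).
S_1 = c0/f = 1 + (-77/24)*ζ + (7/4)*ζ^2 + ...; c1 = -77/24.
S_2 = c1*ζ/(S_1 - 1) = 1 + (6/11)*ζ + (36/121)*ζ^2 + ...; c2 = 6/11.
S_3 = c2*ζ/(S_2 - 1) = 1 + (-6/11)*ζ + ...; c3 = -6/11.

The regular C-fraction coefficients are [-13/4, -77/24, 6/11, -6/11].


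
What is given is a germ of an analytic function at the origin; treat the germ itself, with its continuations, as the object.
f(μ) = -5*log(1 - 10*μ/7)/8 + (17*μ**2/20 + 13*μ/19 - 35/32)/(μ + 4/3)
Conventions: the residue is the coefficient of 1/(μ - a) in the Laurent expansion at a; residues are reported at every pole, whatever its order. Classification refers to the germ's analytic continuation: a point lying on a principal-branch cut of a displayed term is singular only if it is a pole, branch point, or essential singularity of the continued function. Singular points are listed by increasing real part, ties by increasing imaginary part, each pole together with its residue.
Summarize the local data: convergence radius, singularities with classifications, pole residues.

Radius of convergence at 0: 7/10.
At -4/3: a pole of order 1; residue -13541/27360.
At 7/10: a logarithmic branch point.

Denominator factor (μ + 4/3): pole of order 1 at -4/3, modulus 4/3.
Branch term (-5/8)*log(1 - μ/(7/10)): its argument vanishes at μ = 7/10, a logarithmic branch point, modulus 7/10.
The radius of convergence is the smallest modulus among the singular points: 7/10.
The branch term is analytic at -4/3 and contributes nothing to the residue; only the rational part matters.
At the order-1 pole -4/3 set g(μ) = (μ - (-4/3))*(rational part) = 17*μ**2/20 + 13*μ/19 - 35/32.
Simple pole: residue = g(a) at a = -4/3, which is -13541/27360.
List the singular points by increasing real part (a conjugate pair: the negative imaginary part first).


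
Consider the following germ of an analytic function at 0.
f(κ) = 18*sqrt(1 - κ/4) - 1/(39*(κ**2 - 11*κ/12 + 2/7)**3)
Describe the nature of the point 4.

The term (18)*sqrt(1 - κ/(4)) has argument 1 - 4/(4) = 0 at 4: a square-root (algebraic, two-sheeted) branch point; the remaining terms are analytic or single-valued there.

The point is an algebraic (square-root) branch point.


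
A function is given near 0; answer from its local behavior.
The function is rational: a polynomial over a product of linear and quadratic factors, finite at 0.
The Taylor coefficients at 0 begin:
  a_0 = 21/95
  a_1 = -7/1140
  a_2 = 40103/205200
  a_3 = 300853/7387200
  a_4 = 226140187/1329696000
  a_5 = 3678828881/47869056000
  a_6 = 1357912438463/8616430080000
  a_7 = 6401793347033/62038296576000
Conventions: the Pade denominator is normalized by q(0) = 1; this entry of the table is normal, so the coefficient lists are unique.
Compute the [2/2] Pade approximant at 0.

The Pade approximant has numerator coefficients [21/95, -46746/807215, 12348/807215]; denominator coefficients [1, -71639/305892, -418771/509820].


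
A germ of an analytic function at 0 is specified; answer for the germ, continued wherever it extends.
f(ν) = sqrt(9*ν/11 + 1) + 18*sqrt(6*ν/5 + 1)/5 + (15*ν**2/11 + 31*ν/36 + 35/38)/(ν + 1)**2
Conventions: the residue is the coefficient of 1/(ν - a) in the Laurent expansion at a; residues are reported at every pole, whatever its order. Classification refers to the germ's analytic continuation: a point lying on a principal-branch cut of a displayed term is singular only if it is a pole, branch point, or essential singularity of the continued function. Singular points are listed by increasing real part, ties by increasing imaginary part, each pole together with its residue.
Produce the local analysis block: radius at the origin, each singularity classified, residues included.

Denominator factor (ν + 1)^2: pole of order 2 at -1, modulus 1.
Branch term (18/5)*sqrt(1 - ν/(-5/6)): its argument vanishes at ν = -5/6, a square-root branch point, modulus 5/6.
Branch term (1)*sqrt(1 - ν/(-11/9)): its argument vanishes at ν = -11/9, a square-root branch point, modulus 11/9.
The radius of convergence is the smallest modulus among the singular points: 5/6.
The branch terms are analytic at -1 and contribute nothing to the residue; only the rational part matters.
At the order-2 pole -1 set g(ν) = (ν - (-1))^2*(rational part) = 15*ν**2/11 + 31*ν/36 + 35/38.
Order-2 pole: residue = g'(a); g'(-1) = -739/396, so the residue is -739/396.
List the singular points by increasing real part (a conjugate pair: the negative imaginary part first).

Radius of convergence at 0: 5/6.
At -11/9: an algebraic (square-root) branch point.
At -1: a pole of order 2; residue -739/396.
At -5/6: an algebraic (square-root) branch point.


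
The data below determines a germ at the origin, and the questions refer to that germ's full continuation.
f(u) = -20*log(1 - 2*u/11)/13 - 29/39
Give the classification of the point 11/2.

The term (-20/13)*log(1 - u/(11/2)) has argument 1 - 11/2/(11/2) = 0 at 11/2: a logarithmic (infinitely-sheeted) branch point; the remaining terms are analytic or single-valued there.

The point is a logarithmic branch point.


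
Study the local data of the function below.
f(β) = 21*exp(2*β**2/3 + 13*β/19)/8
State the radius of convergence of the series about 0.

The radius of convergence is infinite.

The factor exp(2*β**2/3 + 13*β/19) is entire and contributes no finite singular point.
The polynomial part has no poles.
No finite singular points: the Taylor series at 0 converges everywhere.


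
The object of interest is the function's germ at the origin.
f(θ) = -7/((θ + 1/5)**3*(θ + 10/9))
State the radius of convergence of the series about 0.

The radius of convergence is 1/5.

Denominator factor (θ + 10/9): pole of order 1 at -10/9, modulus 10/9.
Denominator factor (θ + 1/5)^3: pole of order 3 at -1/5, modulus 1/5.
The radius of convergence is the smallest modulus among the singular points: 1/5.


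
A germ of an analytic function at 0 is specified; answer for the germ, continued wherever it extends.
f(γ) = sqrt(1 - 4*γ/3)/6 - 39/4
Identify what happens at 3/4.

The term (1/6)*sqrt(1 - γ/(3/4)) has argument 1 - 3/4/(3/4) = 0 at 3/4: a square-root (algebraic, two-sheeted) branch point; the remaining terms are analytic or single-valued there.

The point is an algebraic (square-root) branch point.


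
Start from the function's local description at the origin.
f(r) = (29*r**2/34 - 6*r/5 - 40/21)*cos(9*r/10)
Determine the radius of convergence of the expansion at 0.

The factor cos(9*r/10) is entire and contributes no finite singular point.
The polynomial part has no poles.
No finite singular points: the Taylor series at 0 converges everywhere.

The radius of convergence is infinite.


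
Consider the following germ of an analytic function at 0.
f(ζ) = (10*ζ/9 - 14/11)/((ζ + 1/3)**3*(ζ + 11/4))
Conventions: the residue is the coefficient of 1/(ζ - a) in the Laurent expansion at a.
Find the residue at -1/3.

At the order-3 pole -1/3 set g(ζ) = (ζ - (-1/3))^3*f(ζ) = (10*ζ/9 - 14/11)/(ζ + 11/4).
Order-3 pole: residue = g''(a)/2; g''(-1/3) = -164544/268279, so the residue is -82272/268279.

The residue is -82272/268279.


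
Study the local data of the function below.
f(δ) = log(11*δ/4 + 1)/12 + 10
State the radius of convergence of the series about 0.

The radius of convergence is 4/11.

Branch term (1/12)*log(1 - δ/(-4/11)): its argument vanishes at δ = -4/11, a logarithmic branch point, modulus 4/11.
The radius of convergence is the smallest modulus among the singular points: 4/11.


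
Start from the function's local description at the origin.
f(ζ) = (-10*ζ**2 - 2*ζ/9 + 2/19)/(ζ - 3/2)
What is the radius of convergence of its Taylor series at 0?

Denominator factor (ζ - 3/2): pole of order 1 at 3/2, modulus 3/2.
The radius of convergence is the smallest modulus among the singular points: 3/2.

The radius of convergence is 3/2.


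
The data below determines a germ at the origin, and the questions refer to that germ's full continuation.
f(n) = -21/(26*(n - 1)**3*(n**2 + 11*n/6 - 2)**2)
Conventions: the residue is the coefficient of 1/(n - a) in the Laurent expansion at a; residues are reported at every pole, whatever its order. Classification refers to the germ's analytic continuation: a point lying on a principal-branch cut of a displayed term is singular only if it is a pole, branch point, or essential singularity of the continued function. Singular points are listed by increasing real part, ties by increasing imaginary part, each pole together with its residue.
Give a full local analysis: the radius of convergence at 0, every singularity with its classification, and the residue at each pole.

Radius of convergence at 0: -11/12 + (1/12)*sqrt(409).
At -11/12 - (1/12)*sqrt(409): a pole of order 2; residue 288603/8125 - (2387037681/1359158125)*sqrt(409).
At -11/12 + (1/12)*sqrt(409): a pole of order 2; residue 288603/8125 + (2387037681/1359158125)*sqrt(409).
At 1: a pole of order 3; residue -577206/8125.


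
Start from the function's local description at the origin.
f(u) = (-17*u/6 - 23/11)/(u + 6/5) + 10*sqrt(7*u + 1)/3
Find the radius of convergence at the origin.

Denominator factor (u + 6/5): pole of order 1 at -6/5, modulus 6/5.
Branch term (10/3)*sqrt(1 - u/(-1/7)): its argument vanishes at u = -1/7, a square-root branch point, modulus 1/7.
The radius of convergence is the smallest modulus among the singular points: 1/7.

The radius of convergence is 1/7.


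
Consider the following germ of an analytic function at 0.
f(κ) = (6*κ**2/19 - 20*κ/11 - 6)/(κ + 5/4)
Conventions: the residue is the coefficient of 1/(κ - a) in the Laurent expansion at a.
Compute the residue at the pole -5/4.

At the order-1 pole -5/4 set g(κ) = (κ - (-5/4))*f(κ) = 6*κ**2/19 - 20*κ/11 - 6.
Simple pole: residue = g(a) at a = -5/4, which is -5407/1672.

The residue is -5407/1672.


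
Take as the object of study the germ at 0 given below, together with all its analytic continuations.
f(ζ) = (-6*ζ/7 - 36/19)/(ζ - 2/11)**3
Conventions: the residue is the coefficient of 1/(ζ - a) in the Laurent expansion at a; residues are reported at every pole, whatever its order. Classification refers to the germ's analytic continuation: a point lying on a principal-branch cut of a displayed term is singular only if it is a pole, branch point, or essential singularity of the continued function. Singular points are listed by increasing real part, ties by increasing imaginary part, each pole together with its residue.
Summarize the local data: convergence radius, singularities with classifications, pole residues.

Denominator factor (ζ - 2/11)^3: pole of order 3 at 2/11, modulus 2/11.
The radius of convergence is the smallest modulus among the singular points: 2/11.
At the order-3 pole 2/11 set g(ζ) = (ζ - (2/11))^3*f(ζ) = -6*ζ/7 - 36/19.
Order-3 pole: residue = g''(a)/2; g''(2/11) = 0, so the residue is 0.

Radius of convergence at 0: 2/11.
At 2/11: a pole of order 3; residue 0.


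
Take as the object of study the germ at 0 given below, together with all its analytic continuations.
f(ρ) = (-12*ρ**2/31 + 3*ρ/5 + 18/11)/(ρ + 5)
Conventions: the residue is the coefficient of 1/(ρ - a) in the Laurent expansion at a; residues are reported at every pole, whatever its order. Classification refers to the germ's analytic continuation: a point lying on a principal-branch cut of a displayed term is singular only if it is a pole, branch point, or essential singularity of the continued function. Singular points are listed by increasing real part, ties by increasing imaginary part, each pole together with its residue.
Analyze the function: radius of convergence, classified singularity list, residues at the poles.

Radius of convergence at 0: 5.
At -5: a pole of order 1; residue -3765/341.

Denominator factor (ρ + 5): pole of order 1 at -5, modulus 5.
The radius of convergence is the smallest modulus among the singular points: 5.
At the order-1 pole -5 set g(ρ) = (ρ - (-5))*f(ρ) = -12*ρ**2/31 + 3*ρ/5 + 18/11.
Simple pole: residue = g(a) at a = -5, which is -3765/341.


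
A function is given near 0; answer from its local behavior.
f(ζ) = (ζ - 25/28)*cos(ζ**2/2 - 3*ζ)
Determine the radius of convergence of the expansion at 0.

The radius of convergence is infinite.

The factor cos(ζ**2/2 - 3*ζ) is entire and contributes no finite singular point.
The polynomial part has no poles.
No finite singular points: the Taylor series at 0 converges everywhere.


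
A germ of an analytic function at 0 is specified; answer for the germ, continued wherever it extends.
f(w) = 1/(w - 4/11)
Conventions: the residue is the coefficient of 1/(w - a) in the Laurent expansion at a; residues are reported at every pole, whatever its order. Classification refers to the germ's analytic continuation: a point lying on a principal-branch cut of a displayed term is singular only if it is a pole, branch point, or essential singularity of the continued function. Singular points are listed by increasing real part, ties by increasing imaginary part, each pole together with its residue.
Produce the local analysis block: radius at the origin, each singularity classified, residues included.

Radius of convergence at 0: 4/11.
At 4/11: a pole of order 1; residue 1.

Denominator factor (w - 4/11): pole of order 1 at 4/11, modulus 4/11.
The radius of convergence is the smallest modulus among the singular points: 4/11.
At the order-1 pole 4/11 set g(w) = (w - (4/11))*f(w) = 1.
Simple pole: residue = g(a) at a = 4/11, which is 1.


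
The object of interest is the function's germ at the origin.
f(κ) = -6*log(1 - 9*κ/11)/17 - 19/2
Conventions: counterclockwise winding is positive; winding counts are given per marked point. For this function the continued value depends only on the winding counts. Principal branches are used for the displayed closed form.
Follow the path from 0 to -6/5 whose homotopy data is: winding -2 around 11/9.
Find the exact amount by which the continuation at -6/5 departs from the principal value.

Continued minus principal equals (24/17)*pi*i.

The rational part is single-valued and drops out of the difference; each branch term changes only by its own monodromy.
(-6/17)*log(1 - κ/(11/9)): each positive loop around 11/9 adds 2*pi*i to the log, so winding -2 contributes (-6/17)*(-2)*2*pi*i = (24/17)*pi*i.
Summing the contributions at κ = -6/5 gives (24/17)*pi*i.


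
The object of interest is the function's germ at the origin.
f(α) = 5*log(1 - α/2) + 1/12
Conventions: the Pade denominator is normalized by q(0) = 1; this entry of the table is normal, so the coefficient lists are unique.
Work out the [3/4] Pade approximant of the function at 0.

Taylor coefficients needed (expand at 0): a_0 = 1/12, a_1 = -5/2, a_2 = -5/8, a_3 = -5/24, a_4 = -5/64, a_5 = -1/32, a_6 = -5/384, a_7 = -5/896.
Write the denominator as Q(α) = 1 + q1*α + q2*α^2 + q3*α^3 + q4*α^4. Requiring Q*f - P = O(α^8) with deg P <= 3 kills the coefficients of α^4..α^7 in Q*f:
  α^4: a_4 + q1*a_3 + q2*a_2 + q3*a_1 + q4*a_0 = 0, i.e. -5/64 + (-5/24)*q1 + (-5/8)*q2 + (-5/2)*q3 + (1/12)*q4 = 0.
  α^5: a_5 + q1*a_4 + q2*a_3 + q3*a_2 + q4*a_1 = 0, i.e. -1/32 + (-5/64)*q1 + (-5/24)*q2 + (-5/8)*q3 + (-5/2)*q4 = 0.
  α^6: a_6 + q1*a_5 + q2*a_4 + q3*a_3 + q4*a_2 = 0, i.e. -5/384 + (-1/32)*q1 + (-5/64)*q2 + (-5/24)*q3 + (-5/8)*q4 = 0.
  α^7: a_7 + q1*a_6 + q2*a_5 + q3*a_4 + q4*a_3 = 0, i.e. -5/896 + (-5/384)*q1 + (-1/32)*q2 + (-5/64)*q3 + (-5/24)*q4 = 0.
Solving this linear system: q1 = -1296/1547, q2 = 309/1547, q3 = -88/7735, q4 = -3/24752.
The numerator is Q*f truncated at degree 3: P0 = a_0 = 1/12; P1 = a_1 + q1*a_0 = -7951/3094; P2 = a_2 + q1*a_1 + q2*a_0 = 18391/12376; P3 = a_3 + q1*a_2 + q2*a_1 + q3*a_0 = -34351/185640.

The Pade approximant has numerator coefficients [1/12, -7951/3094, 18391/12376, -34351/185640]; denominator coefficients [1, -1296/1547, 309/1547, -88/7735, -3/24752].


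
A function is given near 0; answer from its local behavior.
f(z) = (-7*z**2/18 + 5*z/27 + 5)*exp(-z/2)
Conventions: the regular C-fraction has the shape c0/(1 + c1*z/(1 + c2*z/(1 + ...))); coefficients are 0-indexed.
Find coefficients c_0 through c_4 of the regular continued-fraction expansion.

The regular C-fraction coefficients are [5, 25/54, -5413/13500, 356697/2706500, 61105475/858133716].

Taylor coefficients (expand at 0): a_0 = 5, a_1 = -125/54, a_2 = 31/216, a_3 = 49/432, a_4 = -409/10368.
c0 = a_0 = 5. Peel one level at a time: if S = 1 + c*z/S' with S'(0) = 1, then c is the z-coefficient of S and S' = c*z/(S - 1).
S_1 = c0/f = 1 + (25/54)*z + (5413/29160)*z^2 + ...; c1 = 25/54.
S_2 = c1*z/(S_1 - 1) = 1 + (-5413/13500)*z + (13211/250000)*z^2 + ...; c2 = -5413/13500.
S_3 = c2*z/(S_2 - 1) = 1 + (356697/2706500)*z + (-21997971/2344045520)*z^2 + ...; c3 = 356697/2706500.
S_4 = c3*z/(S_3 - 1) = 1 + (61105475/858133716)*z + ...; c4 = 61105475/858133716.


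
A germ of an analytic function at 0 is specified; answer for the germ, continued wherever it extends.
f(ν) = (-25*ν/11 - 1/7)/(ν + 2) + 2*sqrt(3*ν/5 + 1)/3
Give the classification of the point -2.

The denominator factor ν + 2 vanishes at -2 and appears to the power 1; the numerator there equals 339/77, nonzero, and no other factor vanishes.
The branch terms are analytic at this point.
Hence a pole whose order is the multiplicity, 1.

The point is a pole of order 1.


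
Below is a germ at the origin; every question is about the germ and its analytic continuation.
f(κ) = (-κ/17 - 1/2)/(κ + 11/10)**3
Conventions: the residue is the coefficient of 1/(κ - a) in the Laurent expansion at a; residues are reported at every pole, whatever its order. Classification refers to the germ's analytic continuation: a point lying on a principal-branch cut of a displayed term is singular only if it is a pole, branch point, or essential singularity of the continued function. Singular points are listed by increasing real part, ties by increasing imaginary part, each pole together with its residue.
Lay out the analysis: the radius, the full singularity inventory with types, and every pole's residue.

Radius of convergence at 0: 11/10.
At -11/10: a pole of order 3; residue 0.

Denominator factor (κ + 11/10)^3: pole of order 3 at -11/10, modulus 11/10.
The radius of convergence is the smallest modulus among the singular points: 11/10.
At the order-3 pole -11/10 set g(κ) = (κ - (-11/10))^3*f(κ) = -κ/17 - 1/2.
Order-3 pole: residue = g''(a)/2; g''(-11/10) = 0, so the residue is 0.


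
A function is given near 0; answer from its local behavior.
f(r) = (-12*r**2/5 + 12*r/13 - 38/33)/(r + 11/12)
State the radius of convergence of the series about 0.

Denominator factor (r + 11/12): pole of order 1 at -11/12, modulus 11/12.
The radius of convergence is the smallest modulus among the singular points: 11/12.

The radius of convergence is 11/12.


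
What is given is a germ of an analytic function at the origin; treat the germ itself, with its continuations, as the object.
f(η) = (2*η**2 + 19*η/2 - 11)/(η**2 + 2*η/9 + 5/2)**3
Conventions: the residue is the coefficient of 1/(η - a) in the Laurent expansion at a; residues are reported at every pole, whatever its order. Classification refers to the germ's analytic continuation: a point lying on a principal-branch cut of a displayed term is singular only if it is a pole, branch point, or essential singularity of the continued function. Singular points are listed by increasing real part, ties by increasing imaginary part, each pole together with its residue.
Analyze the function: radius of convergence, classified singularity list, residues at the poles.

Radius of convergence at 0: (1/2)*sqrt(10).
At (-1/9) - ((1/18)*sqrt(806))*i: a pole of order 3; residue -((3674889/523606616)*sqrt(806))*i.
At (-1/9) + ((1/18)*sqrt(806))*i: a pole of order 3; residue ((3674889/523606616)*sqrt(806))*i.


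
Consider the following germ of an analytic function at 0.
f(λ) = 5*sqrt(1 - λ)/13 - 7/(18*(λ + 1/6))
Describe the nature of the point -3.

The point is a regular point.

Denominator factors: λ + 1/6 = -17/6 at λ = -3 — none vanishes.
Branch term sqrt(1 - λ/(1)): argument at -3 is 4, nonzero, so -3 is not its branch point (a point on a principal cut is still regular for the continued germ).
So the germ continues analytically to -3.


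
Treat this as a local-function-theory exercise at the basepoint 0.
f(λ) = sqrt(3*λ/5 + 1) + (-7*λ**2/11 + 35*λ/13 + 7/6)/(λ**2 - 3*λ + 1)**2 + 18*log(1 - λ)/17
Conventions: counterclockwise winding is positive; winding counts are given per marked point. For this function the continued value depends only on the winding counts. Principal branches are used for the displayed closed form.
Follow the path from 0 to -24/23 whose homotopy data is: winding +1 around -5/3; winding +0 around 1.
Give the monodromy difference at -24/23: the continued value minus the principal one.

Continued minus principal equals -(2/115)*sqrt(4945).

The rational part is single-valued and drops out of the difference; each branch term changes only by its own monodromy.
(1)*sqrt(1 - λ/(-5/3)): winding +1 is odd, the square root flips sign, contributing -2*(1)*sqrt(1 - (-24/23)/(-5/3)) = -2*(1)*sqrt(43/115) = -(2/115)*sqrt(4945).
(18/17)*log(1 - λ/(1)): winding 0 around 1, so this term returns to its principal value, contribution 0.
Summing the contributions at λ = -24/23 gives -(2/115)*sqrt(4945).


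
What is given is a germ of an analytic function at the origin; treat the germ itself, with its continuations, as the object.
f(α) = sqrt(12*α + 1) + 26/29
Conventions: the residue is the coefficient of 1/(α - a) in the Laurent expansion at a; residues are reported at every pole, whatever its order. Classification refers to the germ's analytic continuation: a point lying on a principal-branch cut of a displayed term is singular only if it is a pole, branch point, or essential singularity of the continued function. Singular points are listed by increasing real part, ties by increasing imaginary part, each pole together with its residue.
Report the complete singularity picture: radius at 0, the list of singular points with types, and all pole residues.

Radius of convergence at 0: 1/12.
At -1/12: an algebraic (square-root) branch point.

Branch term (1)*sqrt(1 - α/(-1/12)): its argument vanishes at α = -1/12, a square-root branch point, modulus 1/12.
The radius of convergence is the smallest modulus among the singular points: 1/12.


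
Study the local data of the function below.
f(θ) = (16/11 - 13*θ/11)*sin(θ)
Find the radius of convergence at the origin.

The radius of convergence is infinite.

The factor sin(θ) is entire and contributes no finite singular point.
The polynomial part has no poles.
No finite singular points: the Taylor series at 0 converges everywhere.


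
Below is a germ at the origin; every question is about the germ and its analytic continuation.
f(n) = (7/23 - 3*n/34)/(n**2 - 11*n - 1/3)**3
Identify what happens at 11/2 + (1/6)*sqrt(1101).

The denominator factor n**2 - 11*n - 1/3 vanishes at 11/2 + (1/6)*sqrt(1101) and appears to the power 3; the numerator there equals -283/1564 - (1/68)*sqrt(1101), nonzero, and no other factor vanishes.
Hence a pole whose order is the multiplicity, 3.

The point is a pole of order 3.


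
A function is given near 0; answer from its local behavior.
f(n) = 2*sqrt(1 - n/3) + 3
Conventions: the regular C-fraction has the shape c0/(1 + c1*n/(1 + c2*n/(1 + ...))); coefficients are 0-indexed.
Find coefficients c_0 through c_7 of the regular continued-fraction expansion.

The regular C-fraction coefficients are [5, 1/15, -3/20, -5/108, -13/108, -3/52, -17/156, -13/204].

Taylor coefficients (expand at 0): a_0 = 5, a_1 = -1/3, a_2 = -1/36, a_3 = -1/216, a_4 = -5/5184, a_5 = -7/31104, a_6 = -7/124416, a_7 = -11/746496.
c0 = a_0 = 5. Peel one level at a time: if S = 1 + c*n/S' with S'(0) = 1, then c is the n-coefficient of S and S' = c*n/(S - 1).
S_1 = c0/f = 1 + (1/15)*n + (1/100)*n^2 + ...; c1 = 1/15.
S_2 = c1*n/(S_1 - 1) = 1 + (-3/20)*n + (-1/144)*n^2 + ...; c2 = -3/20.
S_3 = c2*n/(S_2 - 1) = 1 + (-5/108)*n + (-65/11664)*n^2 + ...; c3 = -5/108.
S_4 = c3*n/(S_3 - 1) = 1 + (-13/108)*n + (-1/144)*n^2 + ...; c4 = -13/108.
S_5 = c4*n/(S_4 - 1) = 1 + (-3/52)*n + (-17/2704)*n^2 + ...; c5 = -3/52.
S_6 = c5*n/(S_5 - 1) = 1 + (-17/156)*n + (-1/144)*n^2 + ...; c6 = -17/156.
S_7 = c6*n/(S_6 - 1) = 1 + (-13/204)*n + ...; c7 = -13/204.


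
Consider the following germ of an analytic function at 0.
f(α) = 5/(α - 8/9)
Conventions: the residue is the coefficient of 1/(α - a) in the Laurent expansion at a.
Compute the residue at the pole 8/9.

The residue is 5.

At the order-1 pole 8/9 set g(α) = (α - (8/9))*f(α) = 5.
Simple pole: residue = g(a) at a = 8/9, which is 5.


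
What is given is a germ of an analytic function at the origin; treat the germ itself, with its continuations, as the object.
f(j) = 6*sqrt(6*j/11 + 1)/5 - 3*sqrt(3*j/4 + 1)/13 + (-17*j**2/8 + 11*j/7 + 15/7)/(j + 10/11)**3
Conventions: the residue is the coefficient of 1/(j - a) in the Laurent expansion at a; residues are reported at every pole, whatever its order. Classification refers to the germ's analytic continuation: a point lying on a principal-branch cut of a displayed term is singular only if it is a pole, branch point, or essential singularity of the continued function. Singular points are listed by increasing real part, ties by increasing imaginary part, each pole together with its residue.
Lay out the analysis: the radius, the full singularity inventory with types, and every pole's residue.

Radius of convergence at 0: 10/11.
At -11/6: an algebraic (square-root) branch point.
At -4/3: an algebraic (square-root) branch point.
At -10/11: a pole of order 3; residue -17/8.

Denominator factor (j + 10/11)^3: pole of order 3 at -10/11, modulus 10/11.
Branch term (6/5)*sqrt(1 - j/(-11/6)): its argument vanishes at j = -11/6, a square-root branch point, modulus 11/6.
Branch term (-3/13)*sqrt(1 - j/(-4/3)): its argument vanishes at j = -4/3, a square-root branch point, modulus 4/3.
The radius of convergence is the smallest modulus among the singular points: 10/11.
The branch terms are analytic at -10/11 and contribute nothing to the residue; only the rational part matters.
At the order-3 pole -10/11 set g(j) = (j - (-10/11))^3*(rational part) = -17*j**2/8 + 11*j/7 + 15/7.
Order-3 pole: residue = g''(a)/2; g''(-10/11) = -17/4, so the residue is -17/8.
List the singular points by increasing real part (a conjugate pair: the negative imaginary part first).


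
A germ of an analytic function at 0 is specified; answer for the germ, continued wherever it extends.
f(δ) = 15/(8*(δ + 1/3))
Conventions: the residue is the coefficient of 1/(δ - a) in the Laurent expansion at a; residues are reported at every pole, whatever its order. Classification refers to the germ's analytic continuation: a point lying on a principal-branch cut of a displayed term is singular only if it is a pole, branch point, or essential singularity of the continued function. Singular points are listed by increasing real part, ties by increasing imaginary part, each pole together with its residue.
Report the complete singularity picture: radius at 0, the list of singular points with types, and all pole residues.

Denominator factor (δ + 1/3): pole of order 1 at -1/3, modulus 1/3.
The radius of convergence is the smallest modulus among the singular points: 1/3.
At the order-1 pole -1/3 set g(δ) = (δ - (-1/3))*f(δ) = 15/8.
Simple pole: residue = g(a) at a = -1/3, which is 15/8.

Radius of convergence at 0: 1/3.
At -1/3: a pole of order 1; residue 15/8.
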